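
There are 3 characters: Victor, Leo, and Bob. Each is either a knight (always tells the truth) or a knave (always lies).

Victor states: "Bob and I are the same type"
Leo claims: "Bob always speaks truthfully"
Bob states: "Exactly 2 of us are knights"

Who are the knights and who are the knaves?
Victor is a knave.
Leo is a knight.
Bob is a knight.

Verification:
- Victor (knave) says "Bob and I are the same type" - this is FALSE (a lie) because Victor is a knave and Bob is a knight.
- Leo (knight) says "Bob always speaks truthfully" - this is TRUE because Bob is a knight.
- Bob (knight) says "Exactly 2 of us are knights" - this is TRUE because there are 2 knights.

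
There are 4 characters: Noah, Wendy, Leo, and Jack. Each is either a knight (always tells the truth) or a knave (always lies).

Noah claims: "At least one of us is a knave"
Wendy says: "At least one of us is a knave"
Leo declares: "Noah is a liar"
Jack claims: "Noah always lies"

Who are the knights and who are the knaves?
Noah is a knight.
Wendy is a knight.
Leo is a knave.
Jack is a knave.

Verification:
- Noah (knight) says "At least one of us is a knave" - this is TRUE because Leo and Jack are knaves.
- Wendy (knight) says "At least one of us is a knave" - this is TRUE because Leo and Jack are knaves.
- Leo (knave) says "Noah is a liar" - this is FALSE (a lie) because Noah is a knight.
- Jack (knave) says "Noah always lies" - this is FALSE (a lie) because Noah is a knight.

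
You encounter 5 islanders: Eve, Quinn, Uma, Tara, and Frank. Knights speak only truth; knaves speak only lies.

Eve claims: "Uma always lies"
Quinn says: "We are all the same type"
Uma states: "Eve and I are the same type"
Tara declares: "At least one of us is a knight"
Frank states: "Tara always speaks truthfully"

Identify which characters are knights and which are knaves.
Eve is a knight.
Quinn is a knave.
Uma is a knave.
Tara is a knight.
Frank is a knight.

Verification:
- Eve (knight) says "Uma always lies" - this is TRUE because Uma is a knave.
- Quinn (knave) says "We are all the same type" - this is FALSE (a lie) because Eve, Tara, and Frank are knights and Quinn and Uma are knaves.
- Uma (knave) says "Eve and I are the same type" - this is FALSE (a lie) because Uma is a knave and Eve is a knight.
- Tara (knight) says "At least one of us is a knight" - this is TRUE because Eve, Tara, and Frank are knights.
- Frank (knight) says "Tara always speaks truthfully" - this is TRUE because Tara is a knight.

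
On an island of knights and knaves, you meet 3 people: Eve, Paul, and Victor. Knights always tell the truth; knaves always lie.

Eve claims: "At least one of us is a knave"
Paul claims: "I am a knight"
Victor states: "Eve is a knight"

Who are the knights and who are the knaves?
Eve is a knight.
Paul is a knave.
Victor is a knight.

Verification:
- Eve (knight) says "At least one of us is a knave" - this is TRUE because Paul is a knave.
- Paul (knave) says "I am a knight" - this is FALSE (a lie) because Paul is a knave.
- Victor (knight) says "Eve is a knight" - this is TRUE because Eve is a knight.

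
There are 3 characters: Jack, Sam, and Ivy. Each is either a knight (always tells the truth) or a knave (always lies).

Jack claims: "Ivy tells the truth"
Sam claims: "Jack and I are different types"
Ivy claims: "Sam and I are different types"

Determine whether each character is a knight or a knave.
Jack is a knave.
Sam is a knave.
Ivy is a knave.

Verification:
- Jack (knave) says "Ivy tells the truth" - this is FALSE (a lie) because Ivy is a knave.
- Sam (knave) says "Jack and I are different types" - this is FALSE (a lie) because Sam is a knave and Jack is a knave.
- Ivy (knave) says "Sam and I are different types" - this is FALSE (a lie) because Ivy is a knave and Sam is a knave.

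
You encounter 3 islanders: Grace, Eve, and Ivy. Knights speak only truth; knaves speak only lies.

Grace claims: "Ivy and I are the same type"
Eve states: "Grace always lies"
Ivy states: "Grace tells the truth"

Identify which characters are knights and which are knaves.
Grace is a knight.
Eve is a knave.
Ivy is a knight.

Verification:
- Grace (knight) says "Ivy and I are the same type" - this is TRUE because Grace is a knight and Ivy is a knight.
- Eve (knave) says "Grace always lies" - this is FALSE (a lie) because Grace is a knight.
- Ivy (knight) says "Grace tells the truth" - this is TRUE because Grace is a knight.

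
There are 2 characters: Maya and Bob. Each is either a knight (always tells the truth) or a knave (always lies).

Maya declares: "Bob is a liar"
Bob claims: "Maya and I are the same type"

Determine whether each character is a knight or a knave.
Maya is a knight.
Bob is a knave.

Verification:
- Maya (knight) says "Bob is a liar" - this is TRUE because Bob is a knave.
- Bob (knave) says "Maya and I are the same type" - this is FALSE (a lie) because Bob is a knave and Maya is a knight.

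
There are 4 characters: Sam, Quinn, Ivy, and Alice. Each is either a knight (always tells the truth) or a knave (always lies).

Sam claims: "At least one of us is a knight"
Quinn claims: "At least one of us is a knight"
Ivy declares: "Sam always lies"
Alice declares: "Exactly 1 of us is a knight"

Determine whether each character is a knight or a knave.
Sam is a knight.
Quinn is a knight.
Ivy is a knave.
Alice is a knave.

Verification:
- Sam (knight) says "At least one of us is a knight" - this is TRUE because Sam and Quinn are knights.
- Quinn (knight) says "At least one of us is a knight" - this is TRUE because Sam and Quinn are knights.
- Ivy (knave) says "Sam always lies" - this is FALSE (a lie) because Sam is a knight.
- Alice (knave) says "Exactly 1 of us is a knight" - this is FALSE (a lie) because there are 2 knights.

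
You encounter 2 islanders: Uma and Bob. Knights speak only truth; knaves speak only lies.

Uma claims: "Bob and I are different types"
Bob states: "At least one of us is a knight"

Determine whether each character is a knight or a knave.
Uma is a knave.
Bob is a knave.

Verification:
- Uma (knave) says "Bob and I are different types" - this is FALSE (a lie) because Uma is a knave and Bob is a knave.
- Bob (knave) says "At least one of us is a knight" - this is FALSE (a lie) because no one is a knight.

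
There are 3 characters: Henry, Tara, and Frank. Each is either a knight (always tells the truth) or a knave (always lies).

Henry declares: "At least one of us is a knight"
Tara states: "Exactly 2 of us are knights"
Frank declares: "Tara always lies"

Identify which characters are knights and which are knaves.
Henry is a knight.
Tara is a knight.
Frank is a knave.

Verification:
- Henry (knight) says "At least one of us is a knight" - this is TRUE because Henry and Tara are knights.
- Tara (knight) says "Exactly 2 of us are knights" - this is TRUE because there are 2 knights.
- Frank (knave) says "Tara always lies" - this is FALSE (a lie) because Tara is a knight.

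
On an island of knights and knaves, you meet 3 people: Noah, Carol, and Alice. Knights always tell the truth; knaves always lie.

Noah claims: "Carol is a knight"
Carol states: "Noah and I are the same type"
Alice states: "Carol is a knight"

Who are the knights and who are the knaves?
Noah is a knight.
Carol is a knight.
Alice is a knight.

Verification:
- Noah (knight) says "Carol is a knight" - this is TRUE because Carol is a knight.
- Carol (knight) says "Noah and I are the same type" - this is TRUE because Carol is a knight and Noah is a knight.
- Alice (knight) says "Carol is a knight" - this is TRUE because Carol is a knight.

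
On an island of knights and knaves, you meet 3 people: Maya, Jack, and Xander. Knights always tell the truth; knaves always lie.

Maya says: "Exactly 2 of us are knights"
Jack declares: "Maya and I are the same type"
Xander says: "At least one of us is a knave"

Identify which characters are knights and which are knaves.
Maya is a knight.
Jack is a knave.
Xander is a knight.

Verification:
- Maya (knight) says "Exactly 2 of us are knights" - this is TRUE because there are 2 knights.
- Jack (knave) says "Maya and I are the same type" - this is FALSE (a lie) because Jack is a knave and Maya is a knight.
- Xander (knight) says "At least one of us is a knave" - this is TRUE because Jack is a knave.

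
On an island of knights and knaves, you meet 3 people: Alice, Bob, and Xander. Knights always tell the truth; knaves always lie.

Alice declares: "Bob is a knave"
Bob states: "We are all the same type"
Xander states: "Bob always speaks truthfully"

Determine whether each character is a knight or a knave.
Alice is a knight.
Bob is a knave.
Xander is a knave.

Verification:
- Alice (knight) says "Bob is a knave" - this is TRUE because Bob is a knave.
- Bob (knave) says "We are all the same type" - this is FALSE (a lie) because Alice is a knight and Bob and Xander are knaves.
- Xander (knave) says "Bob always speaks truthfully" - this is FALSE (a lie) because Bob is a knave.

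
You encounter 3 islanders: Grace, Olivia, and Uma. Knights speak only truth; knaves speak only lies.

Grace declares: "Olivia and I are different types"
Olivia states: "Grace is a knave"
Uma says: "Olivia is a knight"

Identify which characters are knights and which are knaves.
Grace is a knight.
Olivia is a knave.
Uma is a knave.

Verification:
- Grace (knight) says "Olivia and I are different types" - this is TRUE because Grace is a knight and Olivia is a knave.
- Olivia (knave) says "Grace is a knave" - this is FALSE (a lie) because Grace is a knight.
- Uma (knave) says "Olivia is a knight" - this is FALSE (a lie) because Olivia is a knave.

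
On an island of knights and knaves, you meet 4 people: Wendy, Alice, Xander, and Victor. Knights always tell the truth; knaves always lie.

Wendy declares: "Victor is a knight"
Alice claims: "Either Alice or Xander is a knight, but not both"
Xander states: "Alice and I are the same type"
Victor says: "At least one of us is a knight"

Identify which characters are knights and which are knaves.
Wendy is a knight.
Alice is a knight.
Xander is a knave.
Victor is a knight.

Verification:
- Wendy (knight) says "Victor is a knight" - this is TRUE because Victor is a knight.
- Alice (knight) says "Either Alice or Xander is a knight, but not both" - this is TRUE because Alice is a knight and Xander is a knave.
- Xander (knave) says "Alice and I are the same type" - this is FALSE (a lie) because Xander is a knave and Alice is a knight.
- Victor (knight) says "At least one of us is a knight" - this is TRUE because Wendy, Alice, and Victor are knights.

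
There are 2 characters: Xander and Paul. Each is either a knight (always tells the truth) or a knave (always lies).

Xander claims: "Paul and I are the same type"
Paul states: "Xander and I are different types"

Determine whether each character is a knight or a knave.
Xander is a knave.
Paul is a knight.

Verification:
- Xander (knave) says "Paul and I are the same type" - this is FALSE (a lie) because Xander is a knave and Paul is a knight.
- Paul (knight) says "Xander and I are different types" - this is TRUE because Paul is a knight and Xander is a knave.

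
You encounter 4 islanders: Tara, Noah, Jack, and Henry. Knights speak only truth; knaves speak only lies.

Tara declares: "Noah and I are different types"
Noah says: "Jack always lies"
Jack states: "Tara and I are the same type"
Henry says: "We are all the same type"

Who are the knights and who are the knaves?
Tara is a knight.
Noah is a knave.
Jack is a knight.
Henry is a knave.

Verification:
- Tara (knight) says "Noah and I are different types" - this is TRUE because Tara is a knight and Noah is a knave.
- Noah (knave) says "Jack always lies" - this is FALSE (a lie) because Jack is a knight.
- Jack (knight) says "Tara and I are the same type" - this is TRUE because Jack is a knight and Tara is a knight.
- Henry (knave) says "We are all the same type" - this is FALSE (a lie) because Tara and Jack are knights and Noah and Henry are knaves.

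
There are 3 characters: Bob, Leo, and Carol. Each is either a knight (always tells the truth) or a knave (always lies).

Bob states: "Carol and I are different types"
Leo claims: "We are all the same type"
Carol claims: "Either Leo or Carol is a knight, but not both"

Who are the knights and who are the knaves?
Bob is a knight.
Leo is a knave.
Carol is a knave.

Verification:
- Bob (knight) says "Carol and I are different types" - this is TRUE because Bob is a knight and Carol is a knave.
- Leo (knave) says "We are all the same type" - this is FALSE (a lie) because Bob is a knight and Leo and Carol are knaves.
- Carol (knave) says "Either Leo or Carol is a knight, but not both" - this is FALSE (a lie) because Leo is a knave and Carol is a knave.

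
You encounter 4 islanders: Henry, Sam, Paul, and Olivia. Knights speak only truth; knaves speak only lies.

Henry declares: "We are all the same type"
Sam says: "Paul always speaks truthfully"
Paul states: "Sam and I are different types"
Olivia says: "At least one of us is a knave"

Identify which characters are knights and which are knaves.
Henry is a knave.
Sam is a knave.
Paul is a knave.
Olivia is a knight.

Verification:
- Henry (knave) says "We are all the same type" - this is FALSE (a lie) because Olivia is a knight and Henry, Sam, and Paul are knaves.
- Sam (knave) says "Paul always speaks truthfully" - this is FALSE (a lie) because Paul is a knave.
- Paul (knave) says "Sam and I are different types" - this is FALSE (a lie) because Paul is a knave and Sam is a knave.
- Olivia (knight) says "At least one of us is a knave" - this is TRUE because Henry, Sam, and Paul are knaves.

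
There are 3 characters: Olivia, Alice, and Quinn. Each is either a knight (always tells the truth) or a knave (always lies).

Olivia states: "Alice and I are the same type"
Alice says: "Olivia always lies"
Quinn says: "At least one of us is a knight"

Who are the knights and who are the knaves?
Olivia is a knave.
Alice is a knight.
Quinn is a knight.

Verification:
- Olivia (knave) says "Alice and I are the same type" - this is FALSE (a lie) because Olivia is a knave and Alice is a knight.
- Alice (knight) says "Olivia always lies" - this is TRUE because Olivia is a knave.
- Quinn (knight) says "At least one of us is a knight" - this is TRUE because Alice and Quinn are knights.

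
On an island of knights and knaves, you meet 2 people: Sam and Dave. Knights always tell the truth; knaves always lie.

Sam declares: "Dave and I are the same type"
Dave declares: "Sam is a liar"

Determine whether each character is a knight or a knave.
Sam is a knave.
Dave is a knight.

Verification:
- Sam (knave) says "Dave and I are the same type" - this is FALSE (a lie) because Sam is a knave and Dave is a knight.
- Dave (knight) says "Sam is a liar" - this is TRUE because Sam is a knave.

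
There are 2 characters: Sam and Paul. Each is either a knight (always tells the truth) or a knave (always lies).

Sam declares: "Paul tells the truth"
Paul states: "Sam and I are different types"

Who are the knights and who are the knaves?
Sam is a knave.
Paul is a knave.

Verification:
- Sam (knave) says "Paul tells the truth" - this is FALSE (a lie) because Paul is a knave.
- Paul (knave) says "Sam and I are different types" - this is FALSE (a lie) because Paul is a knave and Sam is a knave.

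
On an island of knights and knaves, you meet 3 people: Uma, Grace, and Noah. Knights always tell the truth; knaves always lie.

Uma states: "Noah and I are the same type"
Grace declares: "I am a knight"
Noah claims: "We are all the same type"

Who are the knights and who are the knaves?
Uma is a knight.
Grace is a knight.
Noah is a knight.

Verification:
- Uma (knight) says "Noah and I are the same type" - this is TRUE because Uma is a knight and Noah is a knight.
- Grace (knight) says "I am a knight" - this is TRUE because Grace is a knight.
- Noah (knight) says "We are all the same type" - this is TRUE because Uma, Grace, and Noah are knights.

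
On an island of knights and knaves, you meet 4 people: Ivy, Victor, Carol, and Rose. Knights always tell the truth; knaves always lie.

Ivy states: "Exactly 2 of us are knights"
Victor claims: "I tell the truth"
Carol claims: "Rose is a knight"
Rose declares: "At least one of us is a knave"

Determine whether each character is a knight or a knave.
Ivy is a knave.
Victor is a knight.
Carol is a knight.
Rose is a knight.

Verification:
- Ivy (knave) says "Exactly 2 of us are knights" - this is FALSE (a lie) because there are 3 knights.
- Victor (knight) says "I tell the truth" - this is TRUE because Victor is a knight.
- Carol (knight) says "Rose is a knight" - this is TRUE because Rose is a knight.
- Rose (knight) says "At least one of us is a knave" - this is TRUE because Ivy is a knave.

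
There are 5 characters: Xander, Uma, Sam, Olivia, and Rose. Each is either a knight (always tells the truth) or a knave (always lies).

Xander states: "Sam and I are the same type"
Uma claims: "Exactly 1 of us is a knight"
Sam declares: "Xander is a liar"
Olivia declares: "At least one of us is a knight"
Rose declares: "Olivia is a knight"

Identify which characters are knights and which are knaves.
Xander is a knave.
Uma is a knave.
Sam is a knight.
Olivia is a knight.
Rose is a knight.

Verification:
- Xander (knave) says "Sam and I are the same type" - this is FALSE (a lie) because Xander is a knave and Sam is a knight.
- Uma (knave) says "Exactly 1 of us is a knight" - this is FALSE (a lie) because there are 3 knights.
- Sam (knight) says "Xander is a liar" - this is TRUE because Xander is a knave.
- Olivia (knight) says "At least one of us is a knight" - this is TRUE because Sam, Olivia, and Rose are knights.
- Rose (knight) says "Olivia is a knight" - this is TRUE because Olivia is a knight.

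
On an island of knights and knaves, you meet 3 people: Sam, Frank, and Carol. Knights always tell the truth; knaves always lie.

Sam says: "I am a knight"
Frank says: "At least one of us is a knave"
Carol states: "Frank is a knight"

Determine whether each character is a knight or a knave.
Sam is a knave.
Frank is a knight.
Carol is a knight.

Verification:
- Sam (knave) says "I am a knight" - this is FALSE (a lie) because Sam is a knave.
- Frank (knight) says "At least one of us is a knave" - this is TRUE because Sam is a knave.
- Carol (knight) says "Frank is a knight" - this is TRUE because Frank is a knight.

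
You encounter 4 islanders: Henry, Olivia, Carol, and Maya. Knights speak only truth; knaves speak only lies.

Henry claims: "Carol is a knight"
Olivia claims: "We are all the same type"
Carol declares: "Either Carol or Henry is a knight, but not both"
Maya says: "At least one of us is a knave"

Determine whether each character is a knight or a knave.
Henry is a knave.
Olivia is a knave.
Carol is a knave.
Maya is a knight.

Verification:
- Henry (knave) says "Carol is a knight" - this is FALSE (a lie) because Carol is a knave.
- Olivia (knave) says "We are all the same type" - this is FALSE (a lie) because Maya is a knight and Henry, Olivia, and Carol are knaves.
- Carol (knave) says "Either Carol or Henry is a knight, but not both" - this is FALSE (a lie) because Carol is a knave and Henry is a knave.
- Maya (knight) says "At least one of us is a knave" - this is TRUE because Henry, Olivia, and Carol are knaves.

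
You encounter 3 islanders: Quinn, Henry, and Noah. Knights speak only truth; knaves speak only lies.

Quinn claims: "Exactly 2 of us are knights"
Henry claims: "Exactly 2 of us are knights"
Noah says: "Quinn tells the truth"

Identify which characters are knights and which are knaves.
Quinn is a knave.
Henry is a knave.
Noah is a knave.

Verification:
- Quinn (knave) says "Exactly 2 of us are knights" - this is FALSE (a lie) because there are 0 knights.
- Henry (knave) says "Exactly 2 of us are knights" - this is FALSE (a lie) because there are 0 knights.
- Noah (knave) says "Quinn tells the truth" - this is FALSE (a lie) because Quinn is a knave.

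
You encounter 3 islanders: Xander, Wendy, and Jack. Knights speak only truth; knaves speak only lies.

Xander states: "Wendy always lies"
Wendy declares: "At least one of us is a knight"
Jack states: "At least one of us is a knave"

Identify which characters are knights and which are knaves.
Xander is a knave.
Wendy is a knight.
Jack is a knight.

Verification:
- Xander (knave) says "Wendy always lies" - this is FALSE (a lie) because Wendy is a knight.
- Wendy (knight) says "At least one of us is a knight" - this is TRUE because Wendy and Jack are knights.
- Jack (knight) says "At least one of us is a knave" - this is TRUE because Xander is a knave.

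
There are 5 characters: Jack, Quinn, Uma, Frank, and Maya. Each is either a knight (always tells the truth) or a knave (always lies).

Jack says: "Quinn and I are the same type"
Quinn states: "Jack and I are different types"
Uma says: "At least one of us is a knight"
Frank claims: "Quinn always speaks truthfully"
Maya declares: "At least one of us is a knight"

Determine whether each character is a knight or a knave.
Jack is a knave.
Quinn is a knight.
Uma is a knight.
Frank is a knight.
Maya is a knight.

Verification:
- Jack (knave) says "Quinn and I are the same type" - this is FALSE (a lie) because Jack is a knave and Quinn is a knight.
- Quinn (knight) says "Jack and I are different types" - this is TRUE because Quinn is a knight and Jack is a knave.
- Uma (knight) says "At least one of us is a knight" - this is TRUE because Quinn, Uma, Frank, and Maya are knights.
- Frank (knight) says "Quinn always speaks truthfully" - this is TRUE because Quinn is a knight.
- Maya (knight) says "At least one of us is a knight" - this is TRUE because Quinn, Uma, Frank, and Maya are knights.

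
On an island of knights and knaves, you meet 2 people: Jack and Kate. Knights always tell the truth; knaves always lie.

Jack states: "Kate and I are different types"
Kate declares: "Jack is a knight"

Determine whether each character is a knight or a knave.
Jack is a knave.
Kate is a knave.

Verification:
- Jack (knave) says "Kate and I are different types" - this is FALSE (a lie) because Jack is a knave and Kate is a knave.
- Kate (knave) says "Jack is a knight" - this is FALSE (a lie) because Jack is a knave.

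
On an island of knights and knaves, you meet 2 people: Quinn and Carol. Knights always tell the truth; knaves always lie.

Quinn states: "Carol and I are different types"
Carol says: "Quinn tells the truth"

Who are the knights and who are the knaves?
Quinn is a knave.
Carol is a knave.

Verification:
- Quinn (knave) says "Carol and I are different types" - this is FALSE (a lie) because Quinn is a knave and Carol is a knave.
- Carol (knave) says "Quinn tells the truth" - this is FALSE (a lie) because Quinn is a knave.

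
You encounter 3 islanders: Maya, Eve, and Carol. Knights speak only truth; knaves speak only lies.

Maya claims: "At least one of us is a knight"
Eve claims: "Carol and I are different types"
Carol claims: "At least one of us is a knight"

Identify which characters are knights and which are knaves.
Maya is a knave.
Eve is a knave.
Carol is a knave.

Verification:
- Maya (knave) says "At least one of us is a knight" - this is FALSE (a lie) because no one is a knight.
- Eve (knave) says "Carol and I are different types" - this is FALSE (a lie) because Eve is a knave and Carol is a knave.
- Carol (knave) says "At least one of us is a knight" - this is FALSE (a lie) because no one is a knight.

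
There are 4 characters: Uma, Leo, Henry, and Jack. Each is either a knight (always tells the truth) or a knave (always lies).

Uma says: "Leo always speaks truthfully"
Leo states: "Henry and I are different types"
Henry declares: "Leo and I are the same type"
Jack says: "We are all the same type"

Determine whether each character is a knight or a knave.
Uma is a knight.
Leo is a knight.
Henry is a knave.
Jack is a knave.

Verification:
- Uma (knight) says "Leo always speaks truthfully" - this is TRUE because Leo is a knight.
- Leo (knight) says "Henry and I are different types" - this is TRUE because Leo is a knight and Henry is a knave.
- Henry (knave) says "Leo and I are the same type" - this is FALSE (a lie) because Henry is a knave and Leo is a knight.
- Jack (knave) says "We are all the same type" - this is FALSE (a lie) because Uma and Leo are knights and Henry and Jack are knaves.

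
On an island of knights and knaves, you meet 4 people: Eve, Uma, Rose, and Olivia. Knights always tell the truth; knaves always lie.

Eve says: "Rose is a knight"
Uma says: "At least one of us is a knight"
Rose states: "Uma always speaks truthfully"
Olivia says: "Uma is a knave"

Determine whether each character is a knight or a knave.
Eve is a knight.
Uma is a knight.
Rose is a knight.
Olivia is a knave.

Verification:
- Eve (knight) says "Rose is a knight" - this is TRUE because Rose is a knight.
- Uma (knight) says "At least one of us is a knight" - this is TRUE because Eve, Uma, and Rose are knights.
- Rose (knight) says "Uma always speaks truthfully" - this is TRUE because Uma is a knight.
- Olivia (knave) says "Uma is a knave" - this is FALSE (a lie) because Uma is a knight.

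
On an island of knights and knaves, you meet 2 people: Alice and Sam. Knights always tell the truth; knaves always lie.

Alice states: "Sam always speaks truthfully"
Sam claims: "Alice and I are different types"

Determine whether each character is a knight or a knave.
Alice is a knave.
Sam is a knave.

Verification:
- Alice (knave) says "Sam always speaks truthfully" - this is FALSE (a lie) because Sam is a knave.
- Sam (knave) says "Alice and I are different types" - this is FALSE (a lie) because Sam is a knave and Alice is a knave.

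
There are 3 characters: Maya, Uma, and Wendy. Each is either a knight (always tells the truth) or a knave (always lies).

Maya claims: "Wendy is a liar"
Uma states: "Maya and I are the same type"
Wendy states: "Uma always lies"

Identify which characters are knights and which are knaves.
Maya is a knight.
Uma is a knight.
Wendy is a knave.

Verification:
- Maya (knight) says "Wendy is a liar" - this is TRUE because Wendy is a knave.
- Uma (knight) says "Maya and I are the same type" - this is TRUE because Uma is a knight and Maya is a knight.
- Wendy (knave) says "Uma always lies" - this is FALSE (a lie) because Uma is a knight.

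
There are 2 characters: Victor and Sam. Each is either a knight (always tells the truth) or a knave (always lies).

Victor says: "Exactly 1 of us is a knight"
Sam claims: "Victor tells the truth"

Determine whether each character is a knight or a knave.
Victor is a knave.
Sam is a knave.

Verification:
- Victor (knave) says "Exactly 1 of us is a knight" - this is FALSE (a lie) because there are 0 knights.
- Sam (knave) says "Victor tells the truth" - this is FALSE (a lie) because Victor is a knave.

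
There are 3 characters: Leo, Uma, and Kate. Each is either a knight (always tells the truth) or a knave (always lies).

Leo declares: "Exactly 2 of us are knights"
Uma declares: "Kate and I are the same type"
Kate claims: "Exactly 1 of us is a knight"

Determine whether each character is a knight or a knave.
Leo is a knave.
Uma is a knave.
Kate is a knight.

Verification:
- Leo (knave) says "Exactly 2 of us are knights" - this is FALSE (a lie) because there are 1 knights.
- Uma (knave) says "Kate and I are the same type" - this is FALSE (a lie) because Uma is a knave and Kate is a knight.
- Kate (knight) says "Exactly 1 of us is a knight" - this is TRUE because there are 1 knights.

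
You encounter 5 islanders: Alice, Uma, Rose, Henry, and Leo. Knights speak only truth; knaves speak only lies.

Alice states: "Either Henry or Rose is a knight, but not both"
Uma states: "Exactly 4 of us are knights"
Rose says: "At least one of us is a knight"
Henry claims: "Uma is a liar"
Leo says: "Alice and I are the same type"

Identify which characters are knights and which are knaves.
Alice is a knight.
Uma is a knight.
Rose is a knight.
Henry is a knave.
Leo is a knight.

Verification:
- Alice (knight) says "Either Henry or Rose is a knight, but not both" - this is TRUE because Henry is a knave and Rose is a knight.
- Uma (knight) says "Exactly 4 of us are knights" - this is TRUE because there are 4 knights.
- Rose (knight) says "At least one of us is a knight" - this is TRUE because Alice, Uma, Rose, and Leo are knights.
- Henry (knave) says "Uma is a liar" - this is FALSE (a lie) because Uma is a knight.
- Leo (knight) says "Alice and I are the same type" - this is TRUE because Leo is a knight and Alice is a knight.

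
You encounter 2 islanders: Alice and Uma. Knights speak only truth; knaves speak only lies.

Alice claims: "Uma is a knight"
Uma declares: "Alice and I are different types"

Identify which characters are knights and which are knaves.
Alice is a knave.
Uma is a knave.

Verification:
- Alice (knave) says "Uma is a knight" - this is FALSE (a lie) because Uma is a knave.
- Uma (knave) says "Alice and I are different types" - this is FALSE (a lie) because Uma is a knave and Alice is a knave.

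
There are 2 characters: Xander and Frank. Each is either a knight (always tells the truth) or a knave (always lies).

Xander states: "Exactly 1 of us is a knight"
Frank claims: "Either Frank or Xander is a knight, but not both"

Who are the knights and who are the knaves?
Xander is a knave.
Frank is a knave.

Verification:
- Xander (knave) says "Exactly 1 of us is a knight" - this is FALSE (a lie) because there are 0 knights.
- Frank (knave) says "Either Frank or Xander is a knight, but not both" - this is FALSE (a lie) because Frank is a knave and Xander is a knave.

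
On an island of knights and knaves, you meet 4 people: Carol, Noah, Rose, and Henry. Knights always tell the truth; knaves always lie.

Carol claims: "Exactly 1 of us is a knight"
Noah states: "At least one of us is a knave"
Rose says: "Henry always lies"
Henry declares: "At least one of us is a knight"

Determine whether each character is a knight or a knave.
Carol is a knave.
Noah is a knight.
Rose is a knave.
Henry is a knight.

Verification:
- Carol (knave) says "Exactly 1 of us is a knight" - this is FALSE (a lie) because there are 2 knights.
- Noah (knight) says "At least one of us is a knave" - this is TRUE because Carol and Rose are knaves.
- Rose (knave) says "Henry always lies" - this is FALSE (a lie) because Henry is a knight.
- Henry (knight) says "At least one of us is a knight" - this is TRUE because Noah and Henry are knights.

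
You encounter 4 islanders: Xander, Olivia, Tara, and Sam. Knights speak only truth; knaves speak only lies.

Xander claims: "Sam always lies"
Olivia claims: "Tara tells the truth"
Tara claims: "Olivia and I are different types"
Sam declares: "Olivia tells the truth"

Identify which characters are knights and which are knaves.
Xander is a knight.
Olivia is a knave.
Tara is a knave.
Sam is a knave.

Verification:
- Xander (knight) says "Sam always lies" - this is TRUE because Sam is a knave.
- Olivia (knave) says "Tara tells the truth" - this is FALSE (a lie) because Tara is a knave.
- Tara (knave) says "Olivia and I are different types" - this is FALSE (a lie) because Tara is a knave and Olivia is a knave.
- Sam (knave) says "Olivia tells the truth" - this is FALSE (a lie) because Olivia is a knave.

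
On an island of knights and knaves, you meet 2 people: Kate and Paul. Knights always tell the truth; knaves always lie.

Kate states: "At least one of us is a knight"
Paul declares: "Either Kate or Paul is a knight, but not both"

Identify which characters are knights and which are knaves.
Kate is a knave.
Paul is a knave.

Verification:
- Kate (knave) says "At least one of us is a knight" - this is FALSE (a lie) because no one is a knight.
- Paul (knave) says "Either Kate or Paul is a knight, but not both" - this is FALSE (a lie) because Kate is a knave and Paul is a knave.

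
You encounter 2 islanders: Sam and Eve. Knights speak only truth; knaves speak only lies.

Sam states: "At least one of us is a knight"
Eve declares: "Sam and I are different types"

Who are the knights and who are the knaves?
Sam is a knave.
Eve is a knave.

Verification:
- Sam (knave) says "At least one of us is a knight" - this is FALSE (a lie) because no one is a knight.
- Eve (knave) says "Sam and I are different types" - this is FALSE (a lie) because Eve is a knave and Sam is a knave.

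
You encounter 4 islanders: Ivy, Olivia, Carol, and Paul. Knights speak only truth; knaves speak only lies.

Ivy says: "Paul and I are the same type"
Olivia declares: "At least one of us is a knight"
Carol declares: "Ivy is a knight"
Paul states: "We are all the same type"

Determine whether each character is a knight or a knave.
Ivy is a knight.
Olivia is a knight.
Carol is a knight.
Paul is a knight.

Verification:
- Ivy (knight) says "Paul and I are the same type" - this is TRUE because Ivy is a knight and Paul is a knight.
- Olivia (knight) says "At least one of us is a knight" - this is TRUE because Ivy, Olivia, Carol, and Paul are knights.
- Carol (knight) says "Ivy is a knight" - this is TRUE because Ivy is a knight.
- Paul (knight) says "We are all the same type" - this is TRUE because Ivy, Olivia, Carol, and Paul are knights.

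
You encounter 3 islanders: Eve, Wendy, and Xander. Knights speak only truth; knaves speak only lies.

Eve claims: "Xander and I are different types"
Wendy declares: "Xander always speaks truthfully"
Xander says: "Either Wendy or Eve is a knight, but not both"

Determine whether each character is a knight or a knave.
Eve is a knave.
Wendy is a knave.
Xander is a knave.

Verification:
- Eve (knave) says "Xander and I are different types" - this is FALSE (a lie) because Eve is a knave and Xander is a knave.
- Wendy (knave) says "Xander always speaks truthfully" - this is FALSE (a lie) because Xander is a knave.
- Xander (knave) says "Either Wendy or Eve is a knight, but not both" - this is FALSE (a lie) because Wendy is a knave and Eve is a knave.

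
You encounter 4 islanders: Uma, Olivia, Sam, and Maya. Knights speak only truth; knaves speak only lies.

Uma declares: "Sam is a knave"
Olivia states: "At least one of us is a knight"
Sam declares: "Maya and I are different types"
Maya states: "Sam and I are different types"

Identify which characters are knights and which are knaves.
Uma is a knight.
Olivia is a knight.
Sam is a knave.
Maya is a knave.

Verification:
- Uma (knight) says "Sam is a knave" - this is TRUE because Sam is a knave.
- Olivia (knight) says "At least one of us is a knight" - this is TRUE because Uma and Olivia are knights.
- Sam (knave) says "Maya and I are different types" - this is FALSE (a lie) because Sam is a knave and Maya is a knave.
- Maya (knave) says "Sam and I are different types" - this is FALSE (a lie) because Maya is a knave and Sam is a knave.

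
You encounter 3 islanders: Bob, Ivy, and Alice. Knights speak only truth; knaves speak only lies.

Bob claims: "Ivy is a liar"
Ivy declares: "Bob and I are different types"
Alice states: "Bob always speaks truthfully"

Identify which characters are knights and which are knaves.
Bob is a knave.
Ivy is a knight.
Alice is a knave.

Verification:
- Bob (knave) says "Ivy is a liar" - this is FALSE (a lie) because Ivy is a knight.
- Ivy (knight) says "Bob and I are different types" - this is TRUE because Ivy is a knight and Bob is a knave.
- Alice (knave) says "Bob always speaks truthfully" - this is FALSE (a lie) because Bob is a knave.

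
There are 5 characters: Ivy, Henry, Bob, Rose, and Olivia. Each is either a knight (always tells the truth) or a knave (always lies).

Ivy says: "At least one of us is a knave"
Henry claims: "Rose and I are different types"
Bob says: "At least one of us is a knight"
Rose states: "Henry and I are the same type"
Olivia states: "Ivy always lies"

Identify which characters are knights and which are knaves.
Ivy is a knight.
Henry is a knight.
Bob is a knight.
Rose is a knave.
Olivia is a knave.

Verification:
- Ivy (knight) says "At least one of us is a knave" - this is TRUE because Rose and Olivia are knaves.
- Henry (knight) says "Rose and I are different types" - this is TRUE because Henry is a knight and Rose is a knave.
- Bob (knight) says "At least one of us is a knight" - this is TRUE because Ivy, Henry, and Bob are knights.
- Rose (knave) says "Henry and I are the same type" - this is FALSE (a lie) because Rose is a knave and Henry is a knight.
- Olivia (knave) says "Ivy always lies" - this is FALSE (a lie) because Ivy is a knight.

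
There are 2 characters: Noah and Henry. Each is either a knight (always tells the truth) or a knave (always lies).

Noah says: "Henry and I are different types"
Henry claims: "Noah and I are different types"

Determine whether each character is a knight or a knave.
Noah is a knave.
Henry is a knave.

Verification:
- Noah (knave) says "Henry and I are different types" - this is FALSE (a lie) because Noah is a knave and Henry is a knave.
- Henry (knave) says "Noah and I are different types" - this is FALSE (a lie) because Henry is a knave and Noah is a knave.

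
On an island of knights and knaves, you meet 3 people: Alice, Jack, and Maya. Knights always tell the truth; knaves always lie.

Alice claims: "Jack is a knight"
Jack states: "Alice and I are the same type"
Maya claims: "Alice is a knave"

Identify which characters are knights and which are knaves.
Alice is a knight.
Jack is a knight.
Maya is a knave.

Verification:
- Alice (knight) says "Jack is a knight" - this is TRUE because Jack is a knight.
- Jack (knight) says "Alice and I are the same type" - this is TRUE because Jack is a knight and Alice is a knight.
- Maya (knave) says "Alice is a knave" - this is FALSE (a lie) because Alice is a knight.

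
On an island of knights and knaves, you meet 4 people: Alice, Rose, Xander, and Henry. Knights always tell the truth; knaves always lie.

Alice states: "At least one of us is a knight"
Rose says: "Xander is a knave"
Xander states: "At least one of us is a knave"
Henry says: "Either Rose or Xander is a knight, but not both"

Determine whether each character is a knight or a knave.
Alice is a knight.
Rose is a knave.
Xander is a knight.
Henry is a knight.

Verification:
- Alice (knight) says "At least one of us is a knight" - this is TRUE because Alice, Xander, and Henry are knights.
- Rose (knave) says "Xander is a knave" - this is FALSE (a lie) because Xander is a knight.
- Xander (knight) says "At least one of us is a knave" - this is TRUE because Rose is a knave.
- Henry (knight) says "Either Rose or Xander is a knight, but not both" - this is TRUE because Rose is a knave and Xander is a knight.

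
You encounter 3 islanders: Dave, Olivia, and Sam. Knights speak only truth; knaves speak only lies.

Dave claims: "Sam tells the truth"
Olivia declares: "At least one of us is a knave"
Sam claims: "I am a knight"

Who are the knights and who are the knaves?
Dave is a knave.
Olivia is a knight.
Sam is a knave.

Verification:
- Dave (knave) says "Sam tells the truth" - this is FALSE (a lie) because Sam is a knave.
- Olivia (knight) says "At least one of us is a knave" - this is TRUE because Dave and Sam are knaves.
- Sam (knave) says "I am a knight" - this is FALSE (a lie) because Sam is a knave.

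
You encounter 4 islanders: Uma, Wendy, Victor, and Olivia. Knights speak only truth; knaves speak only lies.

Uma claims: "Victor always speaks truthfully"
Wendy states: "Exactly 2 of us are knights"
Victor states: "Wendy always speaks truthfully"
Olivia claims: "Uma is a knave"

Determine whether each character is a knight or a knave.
Uma is a knave.
Wendy is a knave.
Victor is a knave.
Olivia is a knight.

Verification:
- Uma (knave) says "Victor always speaks truthfully" - this is FALSE (a lie) because Victor is a knave.
- Wendy (knave) says "Exactly 2 of us are knights" - this is FALSE (a lie) because there are 1 knights.
- Victor (knave) says "Wendy always speaks truthfully" - this is FALSE (a lie) because Wendy is a knave.
- Olivia (knight) says "Uma is a knave" - this is TRUE because Uma is a knave.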